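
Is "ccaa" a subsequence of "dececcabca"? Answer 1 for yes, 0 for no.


Check if "ccaa" is a subsequence of "dececcabca"
Greedy scan:
  Position 0 ('d'): no match needed
  Position 1 ('e'): no match needed
  Position 2 ('c'): matches sub[0] = 'c'
  Position 3 ('e'): no match needed
  Position 4 ('c'): matches sub[1] = 'c'
  Position 5 ('c'): no match needed
  Position 6 ('a'): matches sub[2] = 'a'
  Position 7 ('b'): no match needed
  Position 8 ('c'): no match needed
  Position 9 ('a'): matches sub[3] = 'a'
All 4 characters matched => is a subsequence

1


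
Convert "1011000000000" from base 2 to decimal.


Input: "1011000000000" in base 2
Positional expansion:
  Digit '1' (value 1) x 2^12 = 4096
  Digit '0' (value 0) x 2^11 = 0
  Digit '1' (value 1) x 2^10 = 1024
  Digit '1' (value 1) x 2^9 = 512
  Digit '0' (value 0) x 2^8 = 0
  Digit '0' (value 0) x 2^7 = 0
  Digit '0' (value 0) x 2^6 = 0
  Digit '0' (value 0) x 2^5 = 0
  Digit '0' (value 0) x 2^4 = 0
  Digit '0' (value 0) x 2^3 = 0
  Digit '0' (value 0) x 2^2 = 0
  Digit '0' (value 0) x 2^1 = 0
  Digit '0' (value 0) x 2^0 = 0
Sum = 5632

5632


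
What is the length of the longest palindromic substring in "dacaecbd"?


Input: "dacaecbd"
Checking substrings for palindromes:
  [1:4] "aca" (len 3) => palindrome
Longest palindromic substring: "aca" with length 3

3


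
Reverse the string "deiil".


Input: deiil
Reading characters right to left:
  Position 4: 'l'
  Position 3: 'i'
  Position 2: 'i'
  Position 1: 'e'
  Position 0: 'd'
Reversed: liied

liied


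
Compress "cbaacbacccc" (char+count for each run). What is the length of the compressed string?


Input: cbaacbacccc
Runs:
  'c' x 1 => "c1"
  'b' x 1 => "b1"
  'a' x 2 => "a2"
  'c' x 1 => "c1"
  'b' x 1 => "b1"
  'a' x 1 => "a1"
  'c' x 4 => "c4"
Compressed: "c1b1a2c1b1a1c4"
Compressed length: 14

14


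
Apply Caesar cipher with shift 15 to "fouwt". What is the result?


Caesar cipher: shift "fouwt" by 15
  'f' (pos 5) + 15 = pos 20 = 'u'
  'o' (pos 14) + 15 = pos 3 = 'd'
  'u' (pos 20) + 15 = pos 9 = 'j'
  'w' (pos 22) + 15 = pos 11 = 'l'
  't' (pos 19) + 15 = pos 8 = 'i'
Result: udjli

udjli


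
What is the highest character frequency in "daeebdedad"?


Input: daeebdedad
Character counts:
  'a': 2
  'b': 1
  'd': 4
  'e': 3
Maximum frequency: 4

4


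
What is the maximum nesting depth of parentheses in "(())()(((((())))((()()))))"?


Input: "(())()(((((())))((()()))))"
Tracking depth:
  Position 0 '(': depth becomes 1
  Position 1 '(': depth becomes 2
  Position 2 ')': depth becomes 1
  Position 3 ')': depth becomes 0
  Position 4 '(': depth becomes 1
  Position 5 ')': depth becomes 0
  Position 6 '(': depth becomes 1
  Position 7 '(': depth becomes 2
  Position 8 '(': depth becomes 3
  Position 9 '(': depth becomes 4
  Position 10 '(': depth becomes 5
  Position 11 '(': depth becomes 6
  Position 12 ')': depth becomes 5
  Position 13 ')': depth becomes 4
  Position 14 ')': depth becomes 3
  Position 15 ')': depth becomes 2
  Position 16 '(': depth becomes 3
  Position 17 '(': depth becomes 4
  Position 18 '(': depth becomes 5
  Position 19 ')': depth becomes 4
  Position 20 '(': depth becomes 5
  Position 21 ')': depth becomes 4
  Position 22 ')': depth becomes 3
  Position 23 ')': depth becomes 2
  Position 24 ')': depth becomes 1
  Position 25 ')': depth becomes 0
Maximum depth reached: 6

6


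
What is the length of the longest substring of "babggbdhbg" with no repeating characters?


Input: "babggbdhbg"
Sliding window (track last position of each char):
  Position 0 ('b'): window [0,0] length 1 -- new best
  Position 1 ('a'): window [0,1] length 2 -- new best
  Position 2 ('b'): repeat (last at 0), move window start to 1
  Position 2 ('b'): window [1,2] length 2
  Position 3 ('g'): window [1,3] length 3 -- new best
  Position 4 ('g'): repeat (last at 3), move window start to 4
  Position 4 ('g'): window [4,4] length 1
  Position 5 ('b'): window [4,5] length 2
  Position 6 ('d'): window [4,6] length 3
  Position 7 ('h'): window [4,7] length 4 -- new best
  Position 8 ('b'): repeat (last at 5), move window start to 6
  Position 8 ('b'): window [6,8] length 3
  Position 9 ('g'): window [6,9] length 4
Longest substring with no repeats: "gbdh" with length 4

4


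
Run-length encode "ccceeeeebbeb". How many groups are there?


Input: ccceeeeebbeb
Scanning for consecutive runs:
  Group 1: 'c' x 3 (positions 0-2)
  Group 2: 'e' x 5 (positions 3-7)
  Group 3: 'b' x 2 (positions 8-9)
  Group 4: 'e' x 1 (positions 10-10)
  Group 5: 'b' x 1 (positions 11-11)
Total groups: 5

5


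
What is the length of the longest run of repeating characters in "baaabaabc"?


Input: "baaabaabc"
Scanning for longest run:
  Position 1 ('a'): new char, reset run to 1
  Position 2 ('a'): continues run of 'a', length=2
  Position 3 ('a'): continues run of 'a', length=3
  Position 4 ('b'): new char, reset run to 1
  Position 5 ('a'): new char, reset run to 1
  Position 6 ('a'): continues run of 'a', length=2
  Position 7 ('b'): new char, reset run to 1
  Position 8 ('c'): new char, reset run to 1
Longest run: 'a' with length 3

3


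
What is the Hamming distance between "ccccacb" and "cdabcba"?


Comparing "ccccacb" and "cdabcba" position by position:
  Position 0: 'c' vs 'c' => same
  Position 1: 'c' vs 'd' => differ
  Position 2: 'c' vs 'a' => differ
  Position 3: 'c' vs 'b' => differ
  Position 4: 'a' vs 'c' => differ
  Position 5: 'c' vs 'b' => differ
  Position 6: 'b' vs 'a' => differ
Total differences (Hamming distance): 6

6


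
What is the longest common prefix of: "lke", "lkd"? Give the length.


Words: lke, lkd
  Position 0: all 'l' => match
  Position 1: all 'k' => match
  Position 2: ('e', 'd') => mismatch, stop
LCP = "lk" (length 2)

2


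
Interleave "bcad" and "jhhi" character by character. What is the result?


Interleaving "bcad" and "jhhi":
  Position 0: 'b' from first, 'j' from second => "bj"
  Position 1: 'c' from first, 'h' from second => "ch"
  Position 2: 'a' from first, 'h' from second => "ah"
  Position 3: 'd' from first, 'i' from second => "di"
Result: bjchahdi

bjchahdi


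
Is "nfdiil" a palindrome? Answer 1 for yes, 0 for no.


Input: nfdiil
Reversed: liidfn
  Compare pos 0 ('n') with pos 5 ('l'): MISMATCH
  Compare pos 1 ('f') with pos 4 ('i'): MISMATCH
  Compare pos 2 ('d') with pos 3 ('i'): MISMATCH
Result: not a palindrome

0


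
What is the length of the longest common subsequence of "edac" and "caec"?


LCS of "edac" and "caec"
DP table:
           c    a    e    c
      0    0    0    0    0
  e   0    0    0    1    1
  d   0    0    0    1    1
  a   0    0    1    1    1
  c   0    1    1    1    2
LCS length = dp[4][4] = 2

2


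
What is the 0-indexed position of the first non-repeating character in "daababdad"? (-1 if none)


Input: daababdad
Character frequencies:
  'a': 4
  'b': 2
  'd': 3
Scanning left to right for freq == 1:
  Position 0 ('d'): freq=3, skip
  Position 1 ('a'): freq=4, skip
  Position 2 ('a'): freq=4, skip
  Position 3 ('b'): freq=2, skip
  Position 4 ('a'): freq=4, skip
  Position 5 ('b'): freq=2, skip
  Position 6 ('d'): freq=3, skip
  Position 7 ('a'): freq=4, skip
  Position 8 ('d'): freq=3, skip
  No unique character found => answer = -1

-1


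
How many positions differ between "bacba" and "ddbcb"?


Comparing "bacba" and "ddbcb" position by position:
  Position 0: 'b' vs 'd' => DIFFER
  Position 1: 'a' vs 'd' => DIFFER
  Position 2: 'c' vs 'b' => DIFFER
  Position 3: 'b' vs 'c' => DIFFER
  Position 4: 'a' vs 'b' => DIFFER
Positions that differ: 5

5


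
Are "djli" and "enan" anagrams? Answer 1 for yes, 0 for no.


Strings: "djli", "enan"
Sorted first:  dijl
Sorted second: aenn
Differ at position 0: 'd' vs 'a' => not anagrams

0


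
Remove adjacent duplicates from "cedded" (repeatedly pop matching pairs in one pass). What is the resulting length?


Input: cedded
Stack-based adjacent duplicate removal:
  Read 'c': push. Stack: c
  Read 'e': push. Stack: ce
  Read 'd': push. Stack: ced
  Read 'd': matches stack top 'd' => pop. Stack: ce
  Read 'e': matches stack top 'e' => pop. Stack: c
  Read 'd': push. Stack: cd
Final stack: "cd" (length 2)

2


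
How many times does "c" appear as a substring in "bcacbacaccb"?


Searching for "c" in "bcacbacaccb"
Scanning each position:
  Position 0: "b" => no
  Position 1: "c" => MATCH
  Position 2: "a" => no
  Position 3: "c" => MATCH
  Position 4: "b" => no
  Position 5: "a" => no
  Position 6: "c" => MATCH
  Position 7: "a" => no
  Position 8: "c" => MATCH
  Position 9: "c" => MATCH
  Position 10: "b" => no
Total occurrences: 5

5


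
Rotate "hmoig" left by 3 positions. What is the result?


Input: "hmoig", rotate left by 3
First 3 characters: "hmo"
Remaining characters: "ig"
Concatenate remaining + first: "ig" + "hmo" = "ighmo"

ighmo


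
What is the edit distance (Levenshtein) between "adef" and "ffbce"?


Computing edit distance: "adef" -> "ffbce"
DP table:
           f    f    b    c    e
      0    1    2    3    4    5
  a   1    1    2    3    4    5
  d   2    2    2    3    4    5
  e   3    3    3    3    4    4
  f   4    3    3    4    4    5
Edit distance = dp[4][5] = 5

5


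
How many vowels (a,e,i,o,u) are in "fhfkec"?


Input: fhfkec
Checking each character:
  'f' at position 0: consonant
  'h' at position 1: consonant
  'f' at position 2: consonant
  'k' at position 3: consonant
  'e' at position 4: vowel (running total: 1)
  'c' at position 5: consonant
Total vowels: 1

1


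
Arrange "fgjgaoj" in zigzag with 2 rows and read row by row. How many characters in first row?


Zigzag "fgjgaoj" into 2 rows:
Placing characters:
  'f' => row 0
  'g' => row 1
  'j' => row 0
  'g' => row 1
  'a' => row 0
  'o' => row 1
  'j' => row 0
Rows:
  Row 0: "fjaj"
  Row 1: "ggo"
First row length: 4

4


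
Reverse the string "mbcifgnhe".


Input: mbcifgnhe
Reading characters right to left:
  Position 8: 'e'
  Position 7: 'h'
  Position 6: 'n'
  Position 5: 'g'
  Position 4: 'f'
  Position 3: 'i'
  Position 2: 'c'
  Position 1: 'b'
  Position 0: 'm'
Reversed: ehngficbm

ehngficbm


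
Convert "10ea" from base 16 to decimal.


Input: "10ea" in base 16
Positional expansion:
  Digit '1' (value 1) x 16^3 = 4096
  Digit '0' (value 0) x 16^2 = 0
  Digit 'e' (value 14) x 16^1 = 224
  Digit 'a' (value 10) x 16^0 = 10
Sum = 4330

4330


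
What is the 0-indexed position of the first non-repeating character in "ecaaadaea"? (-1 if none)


Input: ecaaadaea
Character frequencies:
  'a': 5
  'c': 1
  'd': 1
  'e': 2
Scanning left to right for freq == 1:
  Position 0 ('e'): freq=2, skip
  Position 1 ('c'): unique! => answer = 1

1


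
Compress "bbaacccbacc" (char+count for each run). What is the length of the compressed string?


Input: bbaacccbacc
Runs:
  'b' x 2 => "b2"
  'a' x 2 => "a2"
  'c' x 3 => "c3"
  'b' x 1 => "b1"
  'a' x 1 => "a1"
  'c' x 2 => "c2"
Compressed: "b2a2c3b1a1c2"
Compressed length: 12

12


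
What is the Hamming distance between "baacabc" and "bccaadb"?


Comparing "baacabc" and "bccaadb" position by position:
  Position 0: 'b' vs 'b' => same
  Position 1: 'a' vs 'c' => differ
  Position 2: 'a' vs 'c' => differ
  Position 3: 'c' vs 'a' => differ
  Position 4: 'a' vs 'a' => same
  Position 5: 'b' vs 'd' => differ
  Position 6: 'c' vs 'b' => differ
Total differences (Hamming distance): 5

5


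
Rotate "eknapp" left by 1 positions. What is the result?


Input: "eknapp", rotate left by 1
First 1 characters: "e"
Remaining characters: "knapp"
Concatenate remaining + first: "knapp" + "e" = "knappe"

knappe


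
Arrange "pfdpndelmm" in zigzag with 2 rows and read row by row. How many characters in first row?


Zigzag "pfdpndelmm" into 2 rows:
Placing characters:
  'p' => row 0
  'f' => row 1
  'd' => row 0
  'p' => row 1
  'n' => row 0
  'd' => row 1
  'e' => row 0
  'l' => row 1
  'm' => row 0
  'm' => row 1
Rows:
  Row 0: "pdnem"
  Row 1: "fpdlm"
First row length: 5

5


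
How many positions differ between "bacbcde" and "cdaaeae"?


Comparing "bacbcde" and "cdaaeae" position by position:
  Position 0: 'b' vs 'c' => DIFFER
  Position 1: 'a' vs 'd' => DIFFER
  Position 2: 'c' vs 'a' => DIFFER
  Position 3: 'b' vs 'a' => DIFFER
  Position 4: 'c' vs 'e' => DIFFER
  Position 5: 'd' vs 'a' => DIFFER
  Position 6: 'e' vs 'e' => same
Positions that differ: 6

6


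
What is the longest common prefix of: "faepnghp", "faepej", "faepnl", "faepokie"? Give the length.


Words: faepnghp, faepej, faepnl, faepokie
  Position 0: all 'f' => match
  Position 1: all 'a' => match
  Position 2: all 'e' => match
  Position 3: all 'p' => match
  Position 4: ('n', 'e', 'n', 'o') => mismatch, stop
LCP = "faep" (length 4)

4


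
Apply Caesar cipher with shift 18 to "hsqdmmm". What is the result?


Caesar cipher: shift "hsqdmmm" by 18
  'h' (pos 7) + 18 = pos 25 = 'z'
  's' (pos 18) + 18 = pos 10 = 'k'
  'q' (pos 16) + 18 = pos 8 = 'i'
  'd' (pos 3) + 18 = pos 21 = 'v'
  'm' (pos 12) + 18 = pos 4 = 'e'
  'm' (pos 12) + 18 = pos 4 = 'e'
  'm' (pos 12) + 18 = pos 4 = 'e'
Result: zkiveee

zkiveee


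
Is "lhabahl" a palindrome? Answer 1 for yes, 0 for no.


Input: lhabahl
Reversed: lhabahl
  Compare pos 0 ('l') with pos 6 ('l'): match
  Compare pos 1 ('h') with pos 5 ('h'): match
  Compare pos 2 ('a') with pos 4 ('a'): match
Result: palindrome

1


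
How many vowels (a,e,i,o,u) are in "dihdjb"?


Input: dihdjb
Checking each character:
  'd' at position 0: consonant
  'i' at position 1: vowel (running total: 1)
  'h' at position 2: consonant
  'd' at position 3: consonant
  'j' at position 4: consonant
  'b' at position 5: consonant
Total vowels: 1

1


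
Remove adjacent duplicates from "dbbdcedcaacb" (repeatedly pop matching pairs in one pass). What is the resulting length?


Input: dbbdcedcaacb
Stack-based adjacent duplicate removal:
  Read 'd': push. Stack: d
  Read 'b': push. Stack: db
  Read 'b': matches stack top 'b' => pop. Stack: d
  Read 'd': matches stack top 'd' => pop. Stack: (empty)
  Read 'c': push. Stack: c
  Read 'e': push. Stack: ce
  Read 'd': push. Stack: ced
  Read 'c': push. Stack: cedc
  Read 'a': push. Stack: cedca
  Read 'a': matches stack top 'a' => pop. Stack: cedc
  Read 'c': matches stack top 'c' => pop. Stack: ced
  Read 'b': push. Stack: cedb
Final stack: "cedb" (length 4)

4


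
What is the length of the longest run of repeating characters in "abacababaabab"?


Input: "abacababaabab"
Scanning for longest run:
  Position 1 ('b'): new char, reset run to 1
  Position 2 ('a'): new char, reset run to 1
  Position 3 ('c'): new char, reset run to 1
  Position 4 ('a'): new char, reset run to 1
  Position 5 ('b'): new char, reset run to 1
  Position 6 ('a'): new char, reset run to 1
  Position 7 ('b'): new char, reset run to 1
  Position 8 ('a'): new char, reset run to 1
  Position 9 ('a'): continues run of 'a', length=2
  Position 10 ('b'): new char, reset run to 1
  Position 11 ('a'): new char, reset run to 1
  Position 12 ('b'): new char, reset run to 1
Longest run: 'a' with length 2

2


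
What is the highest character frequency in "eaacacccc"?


Input: eaacacccc
Character counts:
  'a': 3
  'c': 5
  'e': 1
Maximum frequency: 5

5


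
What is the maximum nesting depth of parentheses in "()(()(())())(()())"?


Input: "()(()(())())(()())"
Tracking depth:
  Position 0 '(': depth becomes 1
  Position 1 ')': depth becomes 0
  Position 2 '(': depth becomes 1
  Position 3 '(': depth becomes 2
  Position 4 ')': depth becomes 1
  Position 5 '(': depth becomes 2
  Position 6 '(': depth becomes 3
  Position 7 ')': depth becomes 2
  Position 8 ')': depth becomes 1
  Position 9 '(': depth becomes 2
  Position 10 ')': depth becomes 1
  Position 11 ')': depth becomes 0
  Position 12 '(': depth becomes 1
  Position 13 '(': depth becomes 2
  Position 14 ')': depth becomes 1
  Position 15 '(': depth becomes 2
  Position 16 ')': depth becomes 1
  Position 17 ')': depth becomes 0
Maximum depth reached: 3

3


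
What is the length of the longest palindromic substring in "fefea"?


Input: "fefea"
Checking substrings for palindromes:
  [0:3] "fef" (len 3) => palindrome
  [1:4] "efe" (len 3) => palindrome
Longest palindromic substring: "fef" with length 3

3


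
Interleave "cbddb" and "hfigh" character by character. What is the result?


Interleaving "cbddb" and "hfigh":
  Position 0: 'c' from first, 'h' from second => "ch"
  Position 1: 'b' from first, 'f' from second => "bf"
  Position 2: 'd' from first, 'i' from second => "di"
  Position 3: 'd' from first, 'g' from second => "dg"
  Position 4: 'b' from first, 'h' from second => "bh"
Result: chbfdidgbh

chbfdidgbh


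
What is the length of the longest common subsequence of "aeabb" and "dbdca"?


LCS of "aeabb" and "dbdca"
DP table:
           d    b    d    c    a
      0    0    0    0    0    0
  a   0    0    0    0    0    1
  e   0    0    0    0    0    1
  a   0    0    0    0    0    1
  b   0    0    1    1    1    1
  b   0    0    1    1    1    1
LCS length = dp[5][5] = 1

1


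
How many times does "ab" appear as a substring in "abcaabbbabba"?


Searching for "ab" in "abcaabbbabba"
Scanning each position:
  Position 0: "ab" => MATCH
  Position 1: "bc" => no
  Position 2: "ca" => no
  Position 3: "aa" => no
  Position 4: "ab" => MATCH
  Position 5: "bb" => no
  Position 6: "bb" => no
  Position 7: "ba" => no
  Position 8: "ab" => MATCH
  Position 9: "bb" => no
  Position 10: "ba" => no
Total occurrences: 3

3


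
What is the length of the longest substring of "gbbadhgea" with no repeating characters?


Input: "gbbadhgea"
Sliding window (track last position of each char):
  Position 0 ('g'): window [0,0] length 1 -- new best
  Position 1 ('b'): window [0,1] length 2 -- new best
  Position 2 ('b'): repeat (last at 1), move window start to 2
  Position 2 ('b'): window [2,2] length 1
  Position 3 ('a'): window [2,3] length 2
  Position 4 ('d'): window [2,4] length 3 -- new best
  Position 5 ('h'): window [2,5] length 4 -- new best
  Position 6 ('g'): window [2,6] length 5 -- new best
  Position 7 ('e'): window [2,7] length 6 -- new best
  Position 8 ('a'): repeat (last at 3), move window start to 4
  Position 8 ('a'): window [4,8] length 5
Longest substring with no repeats: "badhge" with length 6

6


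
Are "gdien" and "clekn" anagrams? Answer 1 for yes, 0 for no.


Strings: "gdien", "clekn"
Sorted first:  degin
Sorted second: cekln
Differ at position 0: 'd' vs 'c' => not anagrams

0


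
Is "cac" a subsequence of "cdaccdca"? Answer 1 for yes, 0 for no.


Check if "cac" is a subsequence of "cdaccdca"
Greedy scan:
  Position 0 ('c'): matches sub[0] = 'c'
  Position 1 ('d'): no match needed
  Position 2 ('a'): matches sub[1] = 'a'
  Position 3 ('c'): matches sub[2] = 'c'
  Position 4 ('c'): no match needed
  Position 5 ('d'): no match needed
  Position 6 ('c'): no match needed
  Position 7 ('a'): no match needed
All 3 characters matched => is a subsequence

1


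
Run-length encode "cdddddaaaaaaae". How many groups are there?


Input: cdddddaaaaaaae
Scanning for consecutive runs:
  Group 1: 'c' x 1 (positions 0-0)
  Group 2: 'd' x 5 (positions 1-5)
  Group 3: 'a' x 7 (positions 6-12)
  Group 4: 'e' x 1 (positions 13-13)
Total groups: 4

4


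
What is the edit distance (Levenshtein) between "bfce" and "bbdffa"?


Computing edit distance: "bfce" -> "bbdffa"
DP table:
           b    b    d    f    f    a
      0    1    2    3    4    5    6
  b   1    0    1    2    3    4    5
  f   2    1    1    2    2    3    4
  c   3    2    2    2    3    3    4
  e   4    3    3    3    3    4    4
Edit distance = dp[4][6] = 4

4


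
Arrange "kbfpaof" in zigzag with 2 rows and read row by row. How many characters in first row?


Zigzag "kbfpaof" into 2 rows:
Placing characters:
  'k' => row 0
  'b' => row 1
  'f' => row 0
  'p' => row 1
  'a' => row 0
  'o' => row 1
  'f' => row 0
Rows:
  Row 0: "kfaf"
  Row 1: "bpo"
First row length: 4

4


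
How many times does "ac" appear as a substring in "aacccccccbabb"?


Searching for "ac" in "aacccccccbabb"
Scanning each position:
  Position 0: "aa" => no
  Position 1: "ac" => MATCH
  Position 2: "cc" => no
  Position 3: "cc" => no
  Position 4: "cc" => no
  Position 5: "cc" => no
  Position 6: "cc" => no
  Position 7: "cc" => no
  Position 8: "cb" => no
  Position 9: "ba" => no
  Position 10: "ab" => no
  Position 11: "bb" => no
Total occurrences: 1

1


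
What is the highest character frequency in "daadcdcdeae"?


Input: daadcdcdeae
Character counts:
  'a': 3
  'c': 2
  'd': 4
  'e': 2
Maximum frequency: 4

4


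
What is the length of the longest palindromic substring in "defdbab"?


Input: "defdbab"
Checking substrings for palindromes:
  [4:7] "bab" (len 3) => palindrome
Longest palindromic substring: "bab" with length 3

3


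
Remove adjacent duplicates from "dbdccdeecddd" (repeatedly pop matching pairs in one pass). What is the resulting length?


Input: dbdccdeecddd
Stack-based adjacent duplicate removal:
  Read 'd': push. Stack: d
  Read 'b': push. Stack: db
  Read 'd': push. Stack: dbd
  Read 'c': push. Stack: dbdc
  Read 'c': matches stack top 'c' => pop. Stack: dbd
  Read 'd': matches stack top 'd' => pop. Stack: db
  Read 'e': push. Stack: dbe
  Read 'e': matches stack top 'e' => pop. Stack: db
  Read 'c': push. Stack: dbc
  Read 'd': push. Stack: dbcd
  Read 'd': matches stack top 'd' => pop. Stack: dbc
  Read 'd': push. Stack: dbcd
Final stack: "dbcd" (length 4)

4


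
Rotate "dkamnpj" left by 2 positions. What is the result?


Input: "dkamnpj", rotate left by 2
First 2 characters: "dk"
Remaining characters: "amnpj"
Concatenate remaining + first: "amnpj" + "dk" = "amnpjdk"

amnpjdk


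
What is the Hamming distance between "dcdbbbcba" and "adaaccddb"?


Comparing "dcdbbbcba" and "adaaccddb" position by position:
  Position 0: 'd' vs 'a' => differ
  Position 1: 'c' vs 'd' => differ
  Position 2: 'd' vs 'a' => differ
  Position 3: 'b' vs 'a' => differ
  Position 4: 'b' vs 'c' => differ
  Position 5: 'b' vs 'c' => differ
  Position 6: 'c' vs 'd' => differ
  Position 7: 'b' vs 'd' => differ
  Position 8: 'a' vs 'b' => differ
Total differences (Hamming distance): 9

9


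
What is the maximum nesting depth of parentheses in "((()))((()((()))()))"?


Input: "((()))((()((()))()))"
Tracking depth:
  Position 0 '(': depth becomes 1
  Position 1 '(': depth becomes 2
  Position 2 '(': depth becomes 3
  Position 3 ')': depth becomes 2
  Position 4 ')': depth becomes 1
  Position 5 ')': depth becomes 0
  Position 6 '(': depth becomes 1
  Position 7 '(': depth becomes 2
  Position 8 '(': depth becomes 3
  Position 9 ')': depth becomes 2
  Position 10 '(': depth becomes 3
  Position 11 '(': depth becomes 4
  Position 12 '(': depth becomes 5
  Position 13 ')': depth becomes 4
  Position 14 ')': depth becomes 3
  Position 15 ')': depth becomes 2
  Position 16 '(': depth becomes 3
  Position 17 ')': depth becomes 2
  Position 18 ')': depth becomes 1
  Position 19 ')': depth becomes 0
Maximum depth reached: 5

5


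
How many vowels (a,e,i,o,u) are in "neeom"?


Input: neeom
Checking each character:
  'n' at position 0: consonant
  'e' at position 1: vowel (running total: 1)
  'e' at position 2: vowel (running total: 2)
  'o' at position 3: vowel (running total: 3)
  'm' at position 4: consonant
Total vowels: 3

3


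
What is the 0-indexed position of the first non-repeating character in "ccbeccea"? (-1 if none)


Input: ccbeccea
Character frequencies:
  'a': 1
  'b': 1
  'c': 4
  'e': 2
Scanning left to right for freq == 1:
  Position 0 ('c'): freq=4, skip
  Position 1 ('c'): freq=4, skip
  Position 2 ('b'): unique! => answer = 2

2


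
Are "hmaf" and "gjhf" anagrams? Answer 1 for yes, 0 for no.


Strings: "hmaf", "gjhf"
Sorted first:  afhm
Sorted second: fghj
Differ at position 0: 'a' vs 'f' => not anagrams

0


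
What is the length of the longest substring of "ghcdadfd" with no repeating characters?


Input: "ghcdadfd"
Sliding window (track last position of each char):
  Position 0 ('g'): window [0,0] length 1 -- new best
  Position 1 ('h'): window [0,1] length 2 -- new best
  Position 2 ('c'): window [0,2] length 3 -- new best
  Position 3 ('d'): window [0,3] length 4 -- new best
  Position 4 ('a'): window [0,4] length 5 -- new best
  Position 5 ('d'): repeat (last at 3), move window start to 4
  Position 5 ('d'): window [4,5] length 2
  Position 6 ('f'): window [4,6] length 3
  Position 7 ('d'): repeat (last at 5), move window start to 6
  Position 7 ('d'): window [6,7] length 2
Longest substring with no repeats: "ghcda" with length 5

5


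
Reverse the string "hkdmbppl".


Input: hkdmbppl
Reading characters right to left:
  Position 7: 'l'
  Position 6: 'p'
  Position 5: 'p'
  Position 4: 'b'
  Position 3: 'm'
  Position 2: 'd'
  Position 1: 'k'
  Position 0: 'h'
Reversed: lppbmdkh

lppbmdkh


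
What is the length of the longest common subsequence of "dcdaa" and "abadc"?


LCS of "dcdaa" and "abadc"
DP table:
           a    b    a    d    c
      0    0    0    0    0    0
  d   0    0    0    0    1    1
  c   0    0    0    0    1    2
  d   0    0    0    0    1    2
  a   0    1    1    1    1    2
  a   0    1    1    2    2    2
LCS length = dp[5][5] = 2

2


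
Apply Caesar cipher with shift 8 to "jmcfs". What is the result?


Caesar cipher: shift "jmcfs" by 8
  'j' (pos 9) + 8 = pos 17 = 'r'
  'm' (pos 12) + 8 = pos 20 = 'u'
  'c' (pos 2) + 8 = pos 10 = 'k'
  'f' (pos 5) + 8 = pos 13 = 'n'
  's' (pos 18) + 8 = pos 0 = 'a'
Result: rukna

rukna


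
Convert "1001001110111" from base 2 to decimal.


Input: "1001001110111" in base 2
Positional expansion:
  Digit '1' (value 1) x 2^12 = 4096
  Digit '0' (value 0) x 2^11 = 0
  Digit '0' (value 0) x 2^10 = 0
  Digit '1' (value 1) x 2^9 = 512
  Digit '0' (value 0) x 2^8 = 0
  Digit '0' (value 0) x 2^7 = 0
  Digit '1' (value 1) x 2^6 = 64
  Digit '1' (value 1) x 2^5 = 32
  Digit '1' (value 1) x 2^4 = 16
  Digit '0' (value 0) x 2^3 = 0
  Digit '1' (value 1) x 2^2 = 4
  Digit '1' (value 1) x 2^1 = 2
  Digit '1' (value 1) x 2^0 = 1
Sum = 4727

4727


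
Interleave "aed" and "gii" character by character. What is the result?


Interleaving "aed" and "gii":
  Position 0: 'a' from first, 'g' from second => "ag"
  Position 1: 'e' from first, 'i' from second => "ei"
  Position 2: 'd' from first, 'i' from second => "di"
Result: ageidi

ageidi


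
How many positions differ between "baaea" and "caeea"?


Comparing "baaea" and "caeea" position by position:
  Position 0: 'b' vs 'c' => DIFFER
  Position 1: 'a' vs 'a' => same
  Position 2: 'a' vs 'e' => DIFFER
  Position 3: 'e' vs 'e' => same
  Position 4: 'a' vs 'a' => same
Positions that differ: 2

2


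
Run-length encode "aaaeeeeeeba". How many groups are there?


Input: aaaeeeeeeba
Scanning for consecutive runs:
  Group 1: 'a' x 3 (positions 0-2)
  Group 2: 'e' x 6 (positions 3-8)
  Group 3: 'b' x 1 (positions 9-9)
  Group 4: 'a' x 1 (positions 10-10)
Total groups: 4

4


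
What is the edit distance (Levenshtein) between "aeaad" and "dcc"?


Computing edit distance: "aeaad" -> "dcc"
DP table:
           d    c    c
      0    1    2    3
  a   1    1    2    3
  e   2    2    2    3
  a   3    3    3    3
  a   4    4    4    4
  d   5    4    5    5
Edit distance = dp[5][3] = 5

5


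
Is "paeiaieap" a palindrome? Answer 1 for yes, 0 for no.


Input: paeiaieap
Reversed: paeiaieap
  Compare pos 0 ('p') with pos 8 ('p'): match
  Compare pos 1 ('a') with pos 7 ('a'): match
  Compare pos 2 ('e') with pos 6 ('e'): match
  Compare pos 3 ('i') with pos 5 ('i'): match
Result: palindrome

1


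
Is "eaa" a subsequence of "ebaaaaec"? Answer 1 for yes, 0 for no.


Check if "eaa" is a subsequence of "ebaaaaec"
Greedy scan:
  Position 0 ('e'): matches sub[0] = 'e'
  Position 1 ('b'): no match needed
  Position 2 ('a'): matches sub[1] = 'a'
  Position 3 ('a'): matches sub[2] = 'a'
  Position 4 ('a'): no match needed
  Position 5 ('a'): no match needed
  Position 6 ('e'): no match needed
  Position 7 ('c'): no match needed
All 3 characters matched => is a subsequence

1


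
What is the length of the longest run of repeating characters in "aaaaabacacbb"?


Input: "aaaaabacacbb"
Scanning for longest run:
  Position 1 ('a'): continues run of 'a', length=2
  Position 2 ('a'): continues run of 'a', length=3
  Position 3 ('a'): continues run of 'a', length=4
  Position 4 ('a'): continues run of 'a', length=5
  Position 5 ('b'): new char, reset run to 1
  Position 6 ('a'): new char, reset run to 1
  Position 7 ('c'): new char, reset run to 1
  Position 8 ('a'): new char, reset run to 1
  Position 9 ('c'): new char, reset run to 1
  Position 10 ('b'): new char, reset run to 1
  Position 11 ('b'): continues run of 'b', length=2
Longest run: 'a' with length 5

5


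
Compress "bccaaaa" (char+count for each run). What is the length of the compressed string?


Input: bccaaaa
Runs:
  'b' x 1 => "b1"
  'c' x 2 => "c2"
  'a' x 4 => "a4"
Compressed: "b1c2a4"
Compressed length: 6

6


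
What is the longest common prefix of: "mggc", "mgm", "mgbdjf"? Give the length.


Words: mggc, mgm, mgbdjf
  Position 0: all 'm' => match
  Position 1: all 'g' => match
  Position 2: ('g', 'm', 'b') => mismatch, stop
LCP = "mg" (length 2)

2


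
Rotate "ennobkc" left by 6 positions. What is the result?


Input: "ennobkc", rotate left by 6
First 6 characters: "ennobk"
Remaining characters: "c"
Concatenate remaining + first: "c" + "ennobk" = "cennobk"

cennobk


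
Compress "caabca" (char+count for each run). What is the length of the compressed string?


Input: caabca
Runs:
  'c' x 1 => "c1"
  'a' x 2 => "a2"
  'b' x 1 => "b1"
  'c' x 1 => "c1"
  'a' x 1 => "a1"
Compressed: "c1a2b1c1a1"
Compressed length: 10

10


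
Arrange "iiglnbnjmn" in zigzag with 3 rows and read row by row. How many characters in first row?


Zigzag "iiglnbnjmn" into 3 rows:
Placing characters:
  'i' => row 0
  'i' => row 1
  'g' => row 2
  'l' => row 1
  'n' => row 0
  'b' => row 1
  'n' => row 2
  'j' => row 1
  'm' => row 0
  'n' => row 1
Rows:
  Row 0: "inm"
  Row 1: "ilbjn"
  Row 2: "gn"
First row length: 3

3


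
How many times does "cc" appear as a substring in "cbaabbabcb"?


Searching for "cc" in "cbaabbabcb"
Scanning each position:
  Position 0: "cb" => no
  Position 1: "ba" => no
  Position 2: "aa" => no
  Position 3: "ab" => no
  Position 4: "bb" => no
  Position 5: "ba" => no
  Position 6: "ab" => no
  Position 7: "bc" => no
  Position 8: "cb" => no
Total occurrences: 0

0


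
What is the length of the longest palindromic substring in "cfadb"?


Input: "cfadb"
Checking substrings for palindromes:
  No multi-char palindromic substrings found
Longest palindromic substring: "c" with length 1

1


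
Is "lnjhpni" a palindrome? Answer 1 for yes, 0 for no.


Input: lnjhpni
Reversed: inphjnl
  Compare pos 0 ('l') with pos 6 ('i'): MISMATCH
  Compare pos 1 ('n') with pos 5 ('n'): match
  Compare pos 2 ('j') with pos 4 ('p'): MISMATCH
Result: not a palindrome

0


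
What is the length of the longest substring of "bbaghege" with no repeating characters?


Input: "bbaghege"
Sliding window (track last position of each char):
  Position 0 ('b'): window [0,0] length 1 -- new best
  Position 1 ('b'): repeat (last at 0), move window start to 1
  Position 1 ('b'): window [1,1] length 1
  Position 2 ('a'): window [1,2] length 2 -- new best
  Position 3 ('g'): window [1,3] length 3 -- new best
  Position 4 ('h'): window [1,4] length 4 -- new best
  Position 5 ('e'): window [1,5] length 5 -- new best
  Position 6 ('g'): repeat (last at 3), move window start to 4
  Position 6 ('g'): window [4,6] length 3
  Position 7 ('e'): repeat (last at 5), move window start to 6
  Position 7 ('e'): window [6,7] length 2
Longest substring with no repeats: "baghe" with length 5

5


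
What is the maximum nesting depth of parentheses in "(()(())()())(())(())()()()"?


Input: "(()(())()())(())(())()()()"
Tracking depth:
  Position 0 '(': depth becomes 1
  Position 1 '(': depth becomes 2
  Position 2 ')': depth becomes 1
  Position 3 '(': depth becomes 2
  Position 4 '(': depth becomes 3
  Position 5 ')': depth becomes 2
  Position 6 ')': depth becomes 1
  Position 7 '(': depth becomes 2
  Position 8 ')': depth becomes 1
  Position 9 '(': depth becomes 2
  Position 10 ')': depth becomes 1
  Position 11 ')': depth becomes 0
  Position 12 '(': depth becomes 1
  Position 13 '(': depth becomes 2
  Position 14 ')': depth becomes 1
  Position 15 ')': depth becomes 0
  Position 16 '(': depth becomes 1
  Position 17 '(': depth becomes 2
  Position 18 ')': depth becomes 1
  Position 19 ')': depth becomes 0
  Position 20 '(': depth becomes 1
  Position 21 ')': depth becomes 0
  Position 22 '(': depth becomes 1
  Position 23 ')': depth becomes 0
  Position 24 '(': depth becomes 1
  Position 25 ')': depth becomes 0
Maximum depth reached: 3

3


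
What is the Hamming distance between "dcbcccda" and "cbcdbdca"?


Comparing "dcbcccda" and "cbcdbdca" position by position:
  Position 0: 'd' vs 'c' => differ
  Position 1: 'c' vs 'b' => differ
  Position 2: 'b' vs 'c' => differ
  Position 3: 'c' vs 'd' => differ
  Position 4: 'c' vs 'b' => differ
  Position 5: 'c' vs 'd' => differ
  Position 6: 'd' vs 'c' => differ
  Position 7: 'a' vs 'a' => same
Total differences (Hamming distance): 7

7


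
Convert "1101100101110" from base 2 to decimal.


Input: "1101100101110" in base 2
Positional expansion:
  Digit '1' (value 1) x 2^12 = 4096
  Digit '1' (value 1) x 2^11 = 2048
  Digit '0' (value 0) x 2^10 = 0
  Digit '1' (value 1) x 2^9 = 512
  Digit '1' (value 1) x 2^8 = 256
  Digit '0' (value 0) x 2^7 = 0
  Digit '0' (value 0) x 2^6 = 0
  Digit '1' (value 1) x 2^5 = 32
  Digit '0' (value 0) x 2^4 = 0
  Digit '1' (value 1) x 2^3 = 8
  Digit '1' (value 1) x 2^2 = 4
  Digit '1' (value 1) x 2^1 = 2
  Digit '0' (value 0) x 2^0 = 0
Sum = 6958

6958


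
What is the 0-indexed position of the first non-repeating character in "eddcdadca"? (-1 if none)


Input: eddcdadca
Character frequencies:
  'a': 2
  'c': 2
  'd': 4
  'e': 1
Scanning left to right for freq == 1:
  Position 0 ('e'): unique! => answer = 0

0


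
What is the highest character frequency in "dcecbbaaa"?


Input: dcecbbaaa
Character counts:
  'a': 3
  'b': 2
  'c': 2
  'd': 1
  'e': 1
Maximum frequency: 3

3


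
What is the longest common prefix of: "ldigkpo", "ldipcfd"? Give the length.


Words: ldigkpo, ldipcfd
  Position 0: all 'l' => match
  Position 1: all 'd' => match
  Position 2: all 'i' => match
  Position 3: ('g', 'p') => mismatch, stop
LCP = "ldi" (length 3)

3


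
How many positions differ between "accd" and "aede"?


Comparing "accd" and "aede" position by position:
  Position 0: 'a' vs 'a' => same
  Position 1: 'c' vs 'e' => DIFFER
  Position 2: 'c' vs 'd' => DIFFER
  Position 3: 'd' vs 'e' => DIFFER
Positions that differ: 3

3


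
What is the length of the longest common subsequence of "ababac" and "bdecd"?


LCS of "ababac" and "bdecd"
DP table:
           b    d    e    c    d
      0    0    0    0    0    0
  a   0    0    0    0    0    0
  b   0    1    1    1    1    1
  a   0    1    1    1    1    1
  b   0    1    1    1    1    1
  a   0    1    1    1    1    1
  c   0    1    1    1    2    2
LCS length = dp[6][5] = 2

2


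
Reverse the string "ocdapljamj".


Input: ocdapljamj
Reading characters right to left:
  Position 9: 'j'
  Position 8: 'm'
  Position 7: 'a'
  Position 6: 'j'
  Position 5: 'l'
  Position 4: 'p'
  Position 3: 'a'
  Position 2: 'd'
  Position 1: 'c'
  Position 0: 'o'
Reversed: jmajlpadco

jmajlpadco


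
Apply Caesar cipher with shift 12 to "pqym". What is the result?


Caesar cipher: shift "pqym" by 12
  'p' (pos 15) + 12 = pos 1 = 'b'
  'q' (pos 16) + 12 = pos 2 = 'c'
  'y' (pos 24) + 12 = pos 10 = 'k'
  'm' (pos 12) + 12 = pos 24 = 'y'
Result: bcky

bcky


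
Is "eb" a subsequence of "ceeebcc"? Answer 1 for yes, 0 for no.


Check if "eb" is a subsequence of "ceeebcc"
Greedy scan:
  Position 0 ('c'): no match needed
  Position 1 ('e'): matches sub[0] = 'e'
  Position 2 ('e'): no match needed
  Position 3 ('e'): no match needed
  Position 4 ('b'): matches sub[1] = 'b'
  Position 5 ('c'): no match needed
  Position 6 ('c'): no match needed
All 2 characters matched => is a subsequence

1


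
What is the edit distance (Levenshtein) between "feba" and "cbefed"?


Computing edit distance: "feba" -> "cbefed"
DP table:
           c    b    e    f    e    d
      0    1    2    3    4    5    6
  f   1    1    2    3    3    4    5
  e   2    2    2    2    3    3    4
  b   3    3    2    3    3    4    4
  a   4    4    3    3    4    4    5
Edit distance = dp[4][6] = 5

5


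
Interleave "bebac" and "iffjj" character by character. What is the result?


Interleaving "bebac" and "iffjj":
  Position 0: 'b' from first, 'i' from second => "bi"
  Position 1: 'e' from first, 'f' from second => "ef"
  Position 2: 'b' from first, 'f' from second => "bf"
  Position 3: 'a' from first, 'j' from second => "aj"
  Position 4: 'c' from first, 'j' from second => "cj"
Result: biefbfajcj

biefbfajcj


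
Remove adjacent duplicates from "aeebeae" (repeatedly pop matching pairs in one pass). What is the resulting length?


Input: aeebeae
Stack-based adjacent duplicate removal:
  Read 'a': push. Stack: a
  Read 'e': push. Stack: ae
  Read 'e': matches stack top 'e' => pop. Stack: a
  Read 'b': push. Stack: ab
  Read 'e': push. Stack: abe
  Read 'a': push. Stack: abea
  Read 'e': push. Stack: abeae
Final stack: "abeae" (length 5)

5


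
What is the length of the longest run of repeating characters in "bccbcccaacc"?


Input: "bccbcccaacc"
Scanning for longest run:
  Position 1 ('c'): new char, reset run to 1
  Position 2 ('c'): continues run of 'c', length=2
  Position 3 ('b'): new char, reset run to 1
  Position 4 ('c'): new char, reset run to 1
  Position 5 ('c'): continues run of 'c', length=2
  Position 6 ('c'): continues run of 'c', length=3
  Position 7 ('a'): new char, reset run to 1
  Position 8 ('a'): continues run of 'a', length=2
  Position 9 ('c'): new char, reset run to 1
  Position 10 ('c'): continues run of 'c', length=2
Longest run: 'c' with length 3

3


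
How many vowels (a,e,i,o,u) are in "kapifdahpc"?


Input: kapifdahpc
Checking each character:
  'k' at position 0: consonant
  'a' at position 1: vowel (running total: 1)
  'p' at position 2: consonant
  'i' at position 3: vowel (running total: 2)
  'f' at position 4: consonant
  'd' at position 5: consonant
  'a' at position 6: vowel (running total: 3)
  'h' at position 7: consonant
  'p' at position 8: consonant
  'c' at position 9: consonant
Total vowels: 3

3


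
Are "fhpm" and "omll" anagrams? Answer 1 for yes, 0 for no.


Strings: "fhpm", "omll"
Sorted first:  fhmp
Sorted second: llmo
Differ at position 0: 'f' vs 'l' => not anagrams

0


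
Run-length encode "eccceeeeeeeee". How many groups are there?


Input: eccceeeeeeeee
Scanning for consecutive runs:
  Group 1: 'e' x 1 (positions 0-0)
  Group 2: 'c' x 3 (positions 1-3)
  Group 3: 'e' x 9 (positions 4-12)
Total groups: 3

3


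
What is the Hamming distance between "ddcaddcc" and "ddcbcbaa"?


Comparing "ddcaddcc" and "ddcbcbaa" position by position:
  Position 0: 'd' vs 'd' => same
  Position 1: 'd' vs 'd' => same
  Position 2: 'c' vs 'c' => same
  Position 3: 'a' vs 'b' => differ
  Position 4: 'd' vs 'c' => differ
  Position 5: 'd' vs 'b' => differ
  Position 6: 'c' vs 'a' => differ
  Position 7: 'c' vs 'a' => differ
Total differences (Hamming distance): 5

5


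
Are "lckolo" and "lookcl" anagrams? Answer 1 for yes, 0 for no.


Strings: "lckolo", "lookcl"
Sorted first:  cklloo
Sorted second: cklloo
Sorted forms match => anagrams

1


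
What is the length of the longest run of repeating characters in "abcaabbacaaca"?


Input: "abcaabbacaaca"
Scanning for longest run:
  Position 1 ('b'): new char, reset run to 1
  Position 2 ('c'): new char, reset run to 1
  Position 3 ('a'): new char, reset run to 1
  Position 4 ('a'): continues run of 'a', length=2
  Position 5 ('b'): new char, reset run to 1
  Position 6 ('b'): continues run of 'b', length=2
  Position 7 ('a'): new char, reset run to 1
  Position 8 ('c'): new char, reset run to 1
  Position 9 ('a'): new char, reset run to 1
  Position 10 ('a'): continues run of 'a', length=2
  Position 11 ('c'): new char, reset run to 1
  Position 12 ('a'): new char, reset run to 1
Longest run: 'a' with length 2

2
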